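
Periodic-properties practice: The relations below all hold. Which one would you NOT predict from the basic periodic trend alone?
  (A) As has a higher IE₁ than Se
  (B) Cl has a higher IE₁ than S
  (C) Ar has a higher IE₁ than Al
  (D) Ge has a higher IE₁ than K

(A)

The general trend: IE₁ increases across a period and decreases down a group.
(A) As (period 4, group 15) vs Se (period 4, group 16): the stated order contradicts the simple trend.
(B) Cl (period 3, group 17) vs S (period 3, group 16): the stated order agrees with the simple trend.
(C) Ar (period 3, group 18) vs Al (period 3, group 13): the stated order agrees with the simple trend.
(D) Ge (period 4, group 14) vs K (period 4, group 1): the stated order agrees with the simple trend.
The exception is (A): Se (4p⁴) ionizes more easily than half-filled As (4p³).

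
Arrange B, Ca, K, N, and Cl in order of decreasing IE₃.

IE_3 is the cost of taking one more electron from the +2 cation: B²⁺ still has 1 valence electron; Ca²⁺ is the bare [Ar] core; K²⁺ is already 1 electron into the core; N²⁺ still has 3 valence electrons; Cl²⁺ still has 5 valence electrons.
Usually core removal costs more than valence removal, but here the competition is close: a tightly held n=2 valence electron can cost more to remove than an n=3 core electron, so the actual values have to decide it.
Valence configurations: B²⁺ [He]2s¹, N²⁺ [He]2s²2p¹, Cl²⁺ [Ne]3s²3p³.
Tabulated IE_3 (kJ/mol): B 3660, Ca 4912, K 4420, N 4578, Cl 3822.
Overall IE_3 order: B < Cl < K < N < Ca.

Ca > N > K > Cl > B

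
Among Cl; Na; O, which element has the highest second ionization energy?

Na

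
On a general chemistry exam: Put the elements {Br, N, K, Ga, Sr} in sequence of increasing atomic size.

N < Br < Ga < Sr < K

N is in period 2, group 15; K is in period 4, group 1; Ga is in period 4, group 13; Br is in period 4, group 17; Sr is in period 5, group 2.
Radius decreases left→right (rising Z_eff, same n) and increases top→bottom (higher n).
Here both period and group differ, so the two effects have to be weighed against each other.
Br > N: period and group pull opposite ways; the down-group shift dominates (114 vs 71 pm).
Ga > Br: Ga lies to the left of Br in period 4, so the across-period effect alone puts Ga larger.
Sr > Ga: both effects reinforce here, so Sr is clearly the larger of the two.
K > Sr: the two effects oppose for this pair; the across-period effect wins (196 vs 185 pm).
Approximate values (pm): N 71, K 196, Ga 124, Br 114, Sr 185.
So from smallest to largest: N < Br < Ga < Sr < K.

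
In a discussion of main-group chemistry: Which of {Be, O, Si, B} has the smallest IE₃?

Si

The third ionization energy removes an electron from the +2 ion. For each element: Be²⁺ is the bare [He] core; O²⁺ still has 4 valence electrons; Si²⁺ still has 2 valence electrons; B²⁺ still has 1 valence electron.
Breaking into a closed-shell core is much more expensive than removing a leftover valence electron — Be has the largest IE_3 here.
Valence configurations: O²⁺ [He]2s²2p², Si²⁺ [Ne]3s², B²⁺ [He]2s¹.
Tabulated IE_3 (kJ/mol): Be 14849, O 5300, Si 3232, B 3660.
Putting it together, IE_3: Si < B < O < Be.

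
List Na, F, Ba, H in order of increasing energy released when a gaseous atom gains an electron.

Ba < Na < H < F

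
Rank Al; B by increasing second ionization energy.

Al < B

IE_2 is the cost of taking one more electron from the +1 cation: Al⁺ still has 2 valence electrons; B⁺ still has 2 valence electrons.
All are still removing valence electrons, so compare the +1 ions as you would atoms: IE_2 generally rises across a period (higher Z_eff) and falls down a group (larger shell), subject to the usual subshell exceptions.
Valence configurations: Al⁺ [Ne]3s², B⁺ [He]2s².
Approximate IE_2 values (kJ/mol): Al 1817, B 2427.
Overall IE_2 order: Al < B.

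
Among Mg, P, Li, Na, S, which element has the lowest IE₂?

IE_2 is the cost of taking one more electron from the +1 cation: Mg⁺ still has 1 valence electron; P⁺ still has 4 valence electrons; Li⁺ is the bare [He] core; Na⁺ is the bare [Ne] core; S⁺ still has 5 valence electrons.
Pulling an electron out of a noble-gas core costs far more than removing a remaining valence electron, so Na and Li sit at the high end of IE_2.
Valence configurations: Mg⁺ [Ne]3s¹, P⁺ [Ne]3s²3p², S⁺ [Ne]3s²3p³.
The numbers (kJ/mol): Mg 1451, P 1907, Li 7298, Na 4562, S 2252.
So the second ionization energies run Mg < P < S < Na < Li.

Mg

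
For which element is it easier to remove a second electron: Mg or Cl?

Mg

IE_2 is the cost of taking one more electron from the +1 cation: Mg⁺ still has 1 valence electron; Cl⁺ still has 6 valence electrons.
All are still removing valence electrons, so compare the +1 ions as you would atoms: IE_2 generally rises across a period (higher Z_eff) and falls down a group (larger shell), subject to the usual subshell exceptions.
Valence configurations: Mg⁺ [Ne]3s¹, Cl⁺ [Ne]3s²3p⁴.
Approximate IE_2 values (kJ/mol): Mg 1451, Cl 2298.
Overall IE_2 order: Mg < Cl.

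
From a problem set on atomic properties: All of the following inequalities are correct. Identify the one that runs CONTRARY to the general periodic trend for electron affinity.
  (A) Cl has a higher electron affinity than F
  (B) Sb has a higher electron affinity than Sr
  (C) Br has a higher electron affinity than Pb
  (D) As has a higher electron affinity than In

The general trend: electron affinity increases across a period and decreases down a group.
(A) Cl (period 3, group 17) vs F (period 2, group 17): the stated order contradicts the simple trend.
(B) Sb (period 5, group 15) vs Sr (period 5, group 2): the stated order agrees with the simple trend.
(C) Br (period 4, group 17) vs Pb (period 6, group 14): the stated order agrees with the simple trend.
(D) As (period 4, group 15) vs In (period 5, group 13): the stated order agrees with the simple trend.
The exception is (A): F's small 2p subshell makes the incoming electron feel strong e⁻–e⁻ repulsion, so Cl actually releases more energy on gaining an electron.

(A)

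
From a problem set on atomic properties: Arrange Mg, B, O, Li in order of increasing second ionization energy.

Consider each +1 ion: Mg⁺ still has 1 valence electron; B⁺ still has 2 valence electrons; O⁺ still has 5 valence electrons; Li⁺ is the bare [He] core.
Pulling an electron out of a noble-gas core costs far more than removing a remaining valence electron, so Li sits at the high end of IE_2.
Valence configurations: Mg⁺ [Ne]3s¹, B⁺ [He]2s², O⁺ [He]2s²2p³.
Tabulated IE_2 (kJ/mol): Mg 1451, B 2427, O 3388, Li 7298.
Putting it together, IE_2: Mg < B < O < Li.

Mg < B < O < Li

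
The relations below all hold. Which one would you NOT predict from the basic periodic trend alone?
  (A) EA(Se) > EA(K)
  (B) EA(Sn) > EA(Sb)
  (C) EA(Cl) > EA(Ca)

(B)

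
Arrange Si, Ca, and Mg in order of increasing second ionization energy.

Ca < Mg < Si

Consider each +1 ion: Si⁺ still has 3 valence electrons; Ca⁺ still has 1 valence electron; Mg⁺ still has 1 valence electron.
All are still removing valence electrons, so compare the +1 ions as you would atoms: IE_2 generally rises across a period (higher Z_eff) and falls down a group (larger shell), subject to the usual subshell exceptions.
Valence configurations: Si⁺ [Ne]3s²3p¹, Ca⁺ [Ar]4s¹, Mg⁺ [Ne]3s¹.
The numbers (kJ/mol): Si 1577, Ca 1145, Mg 1451.
Putting it together, IE_2: Ca < Mg < Si.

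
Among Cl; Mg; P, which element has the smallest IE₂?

Consider each +1 ion: Cl⁺ still has 6 valence electrons; Mg⁺ still has 1 valence electron; P⁺ still has 4 valence electrons.
All are still removing valence electrons, so compare the +1 ions as you would atoms: IE_2 generally rises across a period (higher Z_eff) and falls down a group (larger shell), subject to the usual subshell exceptions.
Valence configurations: Cl⁺ [Ne]3s²3p⁴, Mg⁺ [Ne]3s¹, P⁺ [Ne]3s²3p².
The numbers (kJ/mol): Cl 2298, Mg 1451, P 1907.
So the second ionization energies run Mg < P < Cl.

Mg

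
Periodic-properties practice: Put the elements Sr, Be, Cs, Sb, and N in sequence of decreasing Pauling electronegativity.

Be is in period 2, group 2; N is in period 2, group 15; Sr is in period 5, group 2; Sb is in period 5, group 15; Cs is in period 6, group 1.
EN rises left→right (higher Z_eff, smaller atoms) and falls top→bottom (larger, more shielded atoms).
Neither a single period nor a single group — weigh both effects.
Sr > Cs: both effects reinforce here, so Sr is clearly the higher of the two.
Be > Sr: they share group 2; the group trend gives Be the larger value.
Sb > Be: period and group pull opposite ways; the across-period shift dominates (2.05 vs 1.57).
N > Sb: N sits above Sb in group 15, so the down-group effect alone puts N higher.
Tabulated electronegativity (Pauling): Be 1.57, N 3.04, Sr 0.95, Sb 2.05, Cs 0.79.
So from highest to lowest: N > Sb > Be > Sr > Cs.

N > Sb > Be > Sr > Cs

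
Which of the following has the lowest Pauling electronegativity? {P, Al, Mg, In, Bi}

Mg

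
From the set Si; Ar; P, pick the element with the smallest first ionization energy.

Si

Si is in period 3, group 14; P is in period 3, group 15; Ar is in period 3, group 18.
IE₁ increases left→right with effective nuclear charge and decreases top→bottom as the valence shell moves farther out.
All lie in period 3, so first ionization energy increases left to right.
The smallest first ionization energy among these belongs to Si.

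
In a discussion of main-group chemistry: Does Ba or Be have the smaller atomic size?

Be is in period 2, group 2; Ba is in period 6, group 2.
Across a period the added protons contract the valence shell; down a group each new principal shell makes the atom larger.
All are in group 2, so atomic radius increases down the group.
So Be has the smaller atomic size (Be < Ba).

Be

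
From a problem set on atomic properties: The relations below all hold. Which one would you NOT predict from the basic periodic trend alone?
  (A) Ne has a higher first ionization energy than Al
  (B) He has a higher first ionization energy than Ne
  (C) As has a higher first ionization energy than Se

The general trend: first ionization energy increases across a period and decreases down a group.
(A) Ne (period 2, group 18) vs Al (period 3, group 13): the stated order agrees with the simple trend.
(B) He (period 1, group 18) vs Ne (period 2, group 18): the stated order agrees with the simple trend.
(C) As (period 4, group 15) vs Se (period 4, group 16): the stated order contradicts the simple trend.
The exception is (C): Se (4p⁴) ionizes more easily than half-filled As (4p³).

(C)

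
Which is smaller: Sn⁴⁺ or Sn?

Forming Sn⁴⁺ removes 4 electrons from Sn. Fewer electrons for the same nuclear charge means less shielding and a higher Z_eff on the remaining electrons.
A cation is smaller than its parent atom: Sn⁴⁺ < Sn.

Sn⁴⁺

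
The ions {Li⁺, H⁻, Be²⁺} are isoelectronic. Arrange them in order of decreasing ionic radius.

All of these have 2 electrons, so size is governed by nuclear charge alone: the more protons, the stronger the pull on the same electron cloud, and the smaller the ion.
Nuclear charges: Be²⁺ (Z=4), Li⁺ (Z=3), H⁻ (Z=1).
Largest to smallest: H⁻ > Li⁺ > Be²⁺.

H⁻ > Li⁺ > Be²⁺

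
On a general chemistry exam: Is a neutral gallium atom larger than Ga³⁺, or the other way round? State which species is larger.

Ga

Forming Ga³⁺ removes 3 electrons from Ga. Fewer electrons for the same nuclear charge means less shielding and a higher Z_eff on the remaining electrons, and for main-group metals the entire outer shell is lost.
A cation is smaller than its parent atom: Ga³⁺ < Ga.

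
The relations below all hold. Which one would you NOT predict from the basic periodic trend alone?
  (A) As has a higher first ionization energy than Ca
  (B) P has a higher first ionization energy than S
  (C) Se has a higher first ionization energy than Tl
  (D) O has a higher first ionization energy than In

The general trend: first ionization energy increases across a period and decreases down a group.
(A) As (period 4, group 15) vs Ca (period 4, group 2): the stated order agrees with the simple trend.
(B) P (period 3, group 15) vs S (period 3, group 16): the stated order contradicts the simple trend.
(C) Se (period 4, group 16) vs Tl (period 6, group 13): the stated order agrees with the simple trend.
(D) O (period 2, group 16) vs In (period 5, group 13): the stated order agrees with the simple trend.
The exception is (B): S (3p⁴) ionizes more easily than half-filled P (3p³) because the paired 3p electron in S is pushed out by e⁻–e⁻ repulsion.

(B)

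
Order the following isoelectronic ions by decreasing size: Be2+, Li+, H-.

H- > Li+ > Be2+

All of these have 2 electrons, so size is governed by nuclear charge alone: the more protons, the stronger the pull on the same electron cloud, and the smaller the ion.
Nuclear charges: Be2+ (Z=4), Li+ (Z=3), H- (Z=1).
Largest to smallest: H- > Li+ > Be2+.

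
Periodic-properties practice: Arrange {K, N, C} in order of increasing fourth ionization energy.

Consider each +3 ion: K³⁺ is already 2 electrons into the core; N³⁺ still has 2 valence electrons; C³⁺ still has 1 valence electron.
Usually core removal costs more than valence removal, but here the competition is close: a tightly held n=2 valence electron can cost more to remove than an n=3 core electron, so the actual values have to decide it.
Valence configurations: N³⁺ [He]2s², C³⁺ [He]2s¹.
The numbers (kJ/mol): K 5877, N 7475, C 6223.
Overall IE_4 order: K < C < N.

K < C < N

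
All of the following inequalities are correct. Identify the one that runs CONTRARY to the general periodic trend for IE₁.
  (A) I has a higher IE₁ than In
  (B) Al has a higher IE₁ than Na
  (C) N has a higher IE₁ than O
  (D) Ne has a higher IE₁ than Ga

(C)

The general trend: IE₁ increases across a period and decreases down a group.
(A) I (period 5, group 17) vs In (period 5, group 13): the stated order agrees with the simple trend.
(B) Al (period 3, group 13) vs Na (period 3, group 1): the stated order agrees with the simple trend.
(C) N (period 2, group 15) vs O (period 2, group 16): the stated order contradicts the simple trend.
(D) Ne (period 2, group 18) vs Ga (period 4, group 13): the stated order agrees with the simple trend.
The exception is (C): pairing an electron in O's 2p⁴ costs repulsion energy, so O ionizes more easily than half-filled N (2p³).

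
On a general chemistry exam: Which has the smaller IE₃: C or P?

After 2 electrons have been removed, what remains? C²⁺ still has 2 valence electrons; P²⁺ still has 3 valence electrons.
All are still removing valence electrons, so compare the +2 ions as you would atoms: IE_3 generally rises across a period (higher Z_eff) and falls down a group (larger shell), subject to the usual subshell exceptions.
Valence configurations: C²⁺ [He]2s², P²⁺ [Ne]3s²3p¹.
The numbers (kJ/mol): C 4620, P 2914.
Putting it together, IE_3: P < C.

P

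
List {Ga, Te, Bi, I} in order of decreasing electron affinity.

I > Te > Bi > Ga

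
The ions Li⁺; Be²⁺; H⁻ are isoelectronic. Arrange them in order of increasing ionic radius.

All of these have 2 electrons, so size is governed by nuclear charge alone: the more protons, the stronger the pull on the same electron cloud, and the smaller the ion.
Nuclear charges: Be²⁺ (Z=4), Li⁺ (Z=3), H⁻ (Z=1).
Smallest to largest: Be²⁺ < Li⁺ < H⁻.

Be²⁺, Li⁺, H⁻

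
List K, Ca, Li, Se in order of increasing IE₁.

K < Li < Ca < Se

Li is in period 2, group 1; K is in period 4, group 1; Ca is in period 4, group 2; Se is in period 4, group 16.
Across a period the outer electron is held more tightly (higher IE₁); down a group it sits in a higher shell, more shielded, and comes off more easily.
These span different periods and groups, so the two trends combine.
Li > K: Li sits above K in group 1, so the down-group effect alone puts Li higher.
Ca > Li: the two effects oppose for this pair; the across-period effect wins (590 vs 520 kJ/mol).
Se > Ca: both are in period 4; the period trend gives Se the larger value.
For reference (kJ/mol): Li 520, K 419, Ca 590, Se 941.
So from lowest to highest: K < Li < Ca < Se.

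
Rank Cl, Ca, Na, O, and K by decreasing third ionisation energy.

After 2 electrons have been removed, what remains? Cl²⁺ still has 5 valence electrons; Ca²⁺ is the bare [Ar] core; Na²⁺ is already 1 electron into the core; O²⁺ still has 4 valence electrons; K²⁺ is already 1 electron into the core.
Usually core removal costs more than valence removal, but here the competition is close: a tightly held n=2 valence electron can cost more to remove than an n=3 core electron, so the actual values have to decide it.
Valence configurations: Cl²⁺ [Ne]3s²3p³, O²⁺ [He]2s²2p².
Tabulated IE_3 (kJ/mol): Cl 3822, Ca 4912, Na 6910, O 5300, K 4420.
Overall IE_3 order: Cl < K < Ca < O < Na.

Na > O > Ca > K > Cl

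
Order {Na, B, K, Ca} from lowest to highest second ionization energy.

IE_2 is the cost of taking one more electron from the +1 cation: Na⁺ is the bare [Ne] core; B⁺ still has 2 valence electrons; K⁺ is the bare [Ar] core; Ca⁺ still has 1 valence electron.
Pulling an electron out of a noble-gas core costs far more than removing a remaining valence electron, so K and Na sit at the high end of IE_2.
Valence configurations: B⁺ [He]2s², Ca⁺ [Ar]4s¹.
Approximate IE_2 values (kJ/mol): Na 4562, B 2427, K 3052, Ca 1145.
So the second ionization energies run Ca < B < K < Na.

Ca, B, K, Na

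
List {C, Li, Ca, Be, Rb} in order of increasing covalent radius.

Li is in period 2, group 1; Be is in period 2, group 2; C is in period 2, group 14; Ca is in period 4, group 2; Rb is in period 5, group 1.
Atomic radius shrinks across a period as nuclear charge pulls the same shell inward, and grows down a group as new shells are added.
Here both period and group differ, so the two effects have to be weighed against each other.
Be > C: Be lies to the left of C in period 2, so the across-period effect alone puts Be larger.
Li > Be: both are in period 2; the period trend gives Li the larger value.
Ca > Li: the two effects oppose for this pair; the down-group effect wins (171 vs 133 pm).
Rb > Ca: both effects reinforce here, so Rb is clearly the larger of the two.
For reference (pm): Li 133, Be 102, C 75, Ca 171, Rb 210.
So from smallest to largest: C < Be < Li < Ca < Rb.

C, Be, Li, Ca, Rb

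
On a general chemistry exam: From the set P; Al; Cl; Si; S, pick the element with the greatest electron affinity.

Atoms with high Z_eff and room in the valence shell (especially the halogens) have the most exothermic electron affinities.
All lie in period 3; the across-period trend (electron affinity increases left to right) applies, with the exception below.
Note the exception: Si has a higher electron affinity than P, contrary to the simple trend — adding an electron to P's half-filled 3p³ is unfavourable, so Si (3p²) has the more exothermic EA.
For reference (kJ/mol): Al 42, Si 134, P 72, S 200, Cl 349.
The greatest electron affinity among these belongs to Cl.

Cl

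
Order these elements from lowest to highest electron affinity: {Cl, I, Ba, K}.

Cl is in period 3, group 17; K is in period 4, group 1; I is in period 5, group 17; Ba is in period 6, group 2.
Electron affinity generally becomes more exothermic across a period toward the halogens and less exothermic down a group.
Neither a single period nor a single group — weigh both effects.
K > Ba: the two effects oppose for this pair; the down-group effect wins (48 vs 14 kJ/mol).
I > K: the two effects oppose for this pair; the across-period effect wins (295 vs 48 kJ/mol).
Cl > I: Cl sits above I in group 17, so the down-group effect alone puts Cl higher.
Tabulated electron affinity (kJ/mol): Cl 349, K 48, I 295, Ba 14.
So from lowest to highest: Ba < K < I < Cl.

Ba < K < I < Cl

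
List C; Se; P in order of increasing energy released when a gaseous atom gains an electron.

P, C, Se

C is in period 2, group 14; P is in period 3, group 15; Se is in period 4, group 16.
Electron affinity generally becomes more exothermic across a period toward the halogens and less exothermic down a group.
These sit on a diagonal, where the across-period and down-group effects partly cancel.
C > P: period and group pull opposite ways; the down-group shift dominates (122 vs 72 kJ/mol).
Se > C: the two effects oppose for this pair; the across-period effect wins (195 vs 122 kJ/mol).
Approximate values (kJ/mol): C 122, P 72, Se 195.
So from lowest to highest: P < C < Se.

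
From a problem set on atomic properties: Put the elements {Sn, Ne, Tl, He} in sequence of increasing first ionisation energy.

He is in period 1, group 18; Ne is in period 2, group 18; Sn is in period 5, group 14; Tl is in period 6, group 13.
Removing the outermost electron gets harder across a period and easier down a group.
These span different periods and groups, so the two trends combine.
Sn > Tl: relative to Tl, both the across-period and down-group shifts push Sn's first ionization energy up.
Ne > Sn: both effects reinforce here, so Ne is clearly the higher of the two.
He > Ne: He sits above Ne in group 18, so the down-group effect alone puts He higher.
Approximate values (kJ/mol): He 2372, Ne 2081, Sn 709, Tl 589.
So from lowest to highest: Tl < Sn < Ne < He.

Tl < Sn < Ne < He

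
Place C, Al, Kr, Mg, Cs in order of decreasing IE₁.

Kr, C, Mg, Al, Cs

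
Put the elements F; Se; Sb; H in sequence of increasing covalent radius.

H, F, Se, Sb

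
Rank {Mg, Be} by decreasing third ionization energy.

Be, Mg

IE_3 is the cost of taking one more electron from the +2 cation: Mg²⁺ is the bare [Ne] core; Be²⁺ is the bare [He] core.
All of these are removing an electron from a noble-gas core or deeper; the smaller core (lower principal quantum number) is held far more tightly, and within a period the higher nuclear charge binds the same core more tightly.
The numbers (kJ/mol): Mg 7733, Be 14849.
Overall IE_3 order: Mg < Be.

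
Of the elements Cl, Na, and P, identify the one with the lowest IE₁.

Na

Na is in period 3, group 1; P is in period 3, group 15; Cl is in period 3, group 17.
Removing the outermost electron gets harder across a period and easier down a group.
All lie in period 3, so first ionization energy increases left to right.
The lowest IE₁ among these belongs to Na.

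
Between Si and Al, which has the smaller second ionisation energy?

After 1 electron has been removed, what remains? Si⁺ still has 3 valence electrons; Al⁺ still has 2 valence electrons.
All are still removing valence electrons, so compare the +1 ions as you would atoms: IE_2 generally rises across a period (higher Z_eff) and falls down a group (larger shell), subject to the usual subshell exceptions.
Valence configurations: Si⁺ [Ne]3s²3p¹, Al⁺ [Ne]3s².
Si⁺ loses a lone 3p electron whereas Al⁺ must break into a filled 3s² pair, so IE_2(Al) > IE_2(Si) even though Si has the higher nuclear charge.
The numbers (kJ/mol): Si 1577, Al 1817.
Putting it together, IE_2: Si < Al.

Si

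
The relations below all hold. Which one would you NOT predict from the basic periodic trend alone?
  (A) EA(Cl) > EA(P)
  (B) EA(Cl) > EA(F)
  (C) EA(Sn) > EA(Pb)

The general trend: electron affinity increases across a period and decreases down a group.
(A) Cl (period 3, group 17) vs P (period 3, group 15): the stated order agrees with the simple trend.
(B) Cl (period 3, group 17) vs F (period 2, group 17): the stated order contradicts the simple trend.
(C) Sn (period 5, group 14) vs Pb (period 6, group 14): the stated order agrees with the simple trend.
The exception is (B): F's small 2p subshell makes the incoming electron feel strong e⁻–e⁻ repulsion, so Cl actually releases more energy on gaining an electron.

(B)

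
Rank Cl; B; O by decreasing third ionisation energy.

O > Cl > B

IE_3 is the cost of taking one more electron from the +2 cation: Cl²⁺ still has 5 valence electrons; B²⁺ still has 1 valence electron; O²⁺ still has 4 valence electrons.
All are still removing valence electrons, so compare the +2 ions as you would atoms: IE_3 generally rises across a period (higher Z_eff) and falls down a group (larger shell), subject to the usual subshell exceptions.
Valence configurations: Cl²⁺ [Ne]3s²3p³, B²⁺ [He]2s¹, O²⁺ [He]2s²2p².
The numbers (kJ/mol): Cl 3822, B 3660, O 5300.
So the third ionization energies run B < Cl < O.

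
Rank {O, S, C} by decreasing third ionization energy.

O > C > S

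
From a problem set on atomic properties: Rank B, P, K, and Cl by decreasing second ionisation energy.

The second ionization energy removes an electron from the +1 ion. For each element: B⁺ still has 2 valence electrons; P⁺ still has 4 valence electrons; K⁺ is the bare [Ar] core; Cl⁺ still has 6 valence electrons.
Pulling an electron out of a noble-gas core costs far more than removing a remaining valence electron, so K sits at the high end of IE_2.
Valence configurations: B⁺ [He]2s², P⁺ [Ne]3s²3p², Cl⁺ [Ne]3s²3p⁴.
Approximate IE_2 values (kJ/mol): B 2427, P 1907, K 3052, Cl 2298.
Hence IE_2: P < Cl < B < K.

K > B > Cl > P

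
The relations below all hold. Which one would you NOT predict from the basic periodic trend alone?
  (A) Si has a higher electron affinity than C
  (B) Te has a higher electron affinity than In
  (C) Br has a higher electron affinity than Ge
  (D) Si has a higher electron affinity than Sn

(A)

The general trend: electron affinity increases across a period and decreases down a group.
(A) Si (period 3, group 14) vs C (period 2, group 14): the stated order contradicts the simple trend.
(B) Te (period 5, group 16) vs In (period 5, group 13): the stated order agrees with the simple trend.
(C) Br (period 4, group 17) vs Ge (period 4, group 14): the stated order agrees with the simple trend.
(D) Si (period 3, group 14) vs Sn (period 5, group 14): the stated order agrees with the simple trend.
The exception is (A): Si's larger, more diffuse 3p orbitals accept an added electron slightly more readily than C's compact 2p.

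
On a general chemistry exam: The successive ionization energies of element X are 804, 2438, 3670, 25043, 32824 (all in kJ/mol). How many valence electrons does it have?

Look for the largest jump between consecutive ionization energies: IE4/IE3 ≈ 6.8, far larger than any earlier ratio.
That jump marks the point where a core electron is being removed. So the atom has 3 valence electrons.

3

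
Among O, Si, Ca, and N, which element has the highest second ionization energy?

O

IE_2 is the cost of taking one more electron from the +1 cation: O⁺ still has 5 valence electrons; Si⁺ still has 3 valence electrons; Ca⁺ still has 1 valence electron; N⁺ still has 4 valence electrons.
All are still removing valence electrons, so compare the +1 ions as you would atoms: IE_2 generally rises across a period (higher Z_eff) and falls down a group (larger shell), subject to the usual subshell exceptions.
Valence configurations: O⁺ [He]2s²2p³, Si⁺ [Ne]3s²3p¹, Ca⁺ [Ar]4s¹, N⁺ [He]2s²2p².
Approximate IE_2 values (kJ/mol): O 3388, Si 1577, Ca 1145, N 2856.
Overall IE_2 order: Ca < Si < N < O.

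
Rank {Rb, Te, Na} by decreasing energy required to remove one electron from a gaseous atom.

Na is in period 3, group 1; Rb is in period 5, group 1; Te is in period 5, group 16.
First ionization energy rises across a period (greater Z_eff holds electrons more tightly) and falls down a group (valence electrons are farther from the nucleus).
These span different periods and groups, so the two trends combine.
Na > Rb: they share group 1; the group trend gives Na the larger value.
Te > Na: the two effects oppose for this pair; the across-period effect wins (869 vs 496 kJ/mol).
For reference (kJ/mol): Na 496, Rb 403, Te 869.
So from highest to lowest: Te > Na > Rb.

Te, Na, Rb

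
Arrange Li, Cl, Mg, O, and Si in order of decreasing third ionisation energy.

Li > Mg > O > Cl > Si

Consider each +2 ion: Li²⁺ is already 1 electron into the core; Cl²⁺ still has 5 valence electrons; Mg²⁺ is the bare [Ne] core; O²⁺ still has 4 valence electrons; Si²⁺ still has 2 valence electrons.
Pulling an electron out of a noble-gas core costs far more than removing a remaining valence electron, so Mg and Li sit at the high end of IE_3.
Valence configurations: Cl²⁺ [Ne]3s²3p³, O²⁺ [He]2s²2p², Si²⁺ [Ne]3s².
The numbers (kJ/mol): Li 11815, Cl 3822, Mg 7733, O 5300, Si 3232.
So the third ionization energies run Si < Cl < O < Mg < Li.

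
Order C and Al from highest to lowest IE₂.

C > Al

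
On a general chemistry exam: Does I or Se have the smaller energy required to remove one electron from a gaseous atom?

Se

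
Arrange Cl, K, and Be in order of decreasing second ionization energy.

K > Cl > Be

The second ionization energy removes an electron from the +1 ion. For each element: Cl⁺ still has 6 valence electrons; K⁺ is the bare [Ar] core; Be⁺ still has 1 valence electron.
Core electrons are held far more tightly than valence electrons, so K tops the IE_2 order.
Valence configurations: Cl⁺ [Ne]3s²3p⁴, Be⁺ [He]2s¹.
Tabulated IE_2 (kJ/mol): Cl 2298, K 3052, Be 1757.
Putting it together, IE_2: Be < Cl < K.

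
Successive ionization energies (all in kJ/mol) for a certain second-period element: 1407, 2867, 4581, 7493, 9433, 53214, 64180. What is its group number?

Look for the largest jump between consecutive ionization energies: IE6/IE5 ≈ 5.6, far larger than any earlier ratio.
That jump marks the point where a core electron is being removed. So the atom has 5 valence electrons.
A main-group element with 5 valence electrons is in group 15.

Group 15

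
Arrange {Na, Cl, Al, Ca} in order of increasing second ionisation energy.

Ca < Al < Cl < Na

The second ionization energy removes an electron from the +1 ion. For each element: Na⁺ is the bare [Ne] core; Cl⁺ still has 6 valence electrons; Al⁺ still has 2 valence electrons; Ca⁺ still has 1 valence electron.
Core electrons are held far more tightly than valence electrons, so Na tops the IE_2 order.
Valence configurations: Cl⁺ [Ne]3s²3p⁴, Al⁺ [Ne]3s², Ca⁺ [Ar]4s¹.
The numbers (kJ/mol): Na 4562, Cl 2298, Al 1817, Ca 1145.
Hence IE_2: Ca < Al < Cl < Na.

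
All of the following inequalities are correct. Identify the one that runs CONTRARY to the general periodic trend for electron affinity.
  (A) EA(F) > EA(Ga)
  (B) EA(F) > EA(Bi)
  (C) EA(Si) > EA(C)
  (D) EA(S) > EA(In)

The general trend: electron affinity increases across a period and decreases down a group.
(A) F (period 2, group 17) vs Ga (period 4, group 13): the stated order agrees with the simple trend.
(B) F (period 2, group 17) vs Bi (period 6, group 15): the stated order agrees with the simple trend.
(C) Si (period 3, group 14) vs C (period 2, group 14): the stated order contradicts the simple trend.
(D) S (period 3, group 16) vs In (period 5, group 13): the stated order agrees with the simple trend.
The exception is (C): Si's larger, more diffuse 3p orbitals accept an added electron slightly more readily than C's compact 2p.

(C)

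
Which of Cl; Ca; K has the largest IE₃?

Ca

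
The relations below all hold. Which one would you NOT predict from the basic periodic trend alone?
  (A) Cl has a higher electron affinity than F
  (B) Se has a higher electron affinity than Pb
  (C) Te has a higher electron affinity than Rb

(A)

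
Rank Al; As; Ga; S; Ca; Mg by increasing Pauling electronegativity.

Ca, Mg, Al, Ga, As, S

Mg is in period 3, group 2; Al is in period 3, group 13; S is in period 3, group 16; Ca is in period 4, group 2; Ga is in period 4, group 13; As is in period 4, group 15.
Atoms toward the upper right of the periodic table pull bonding electrons most strongly.
Here both period and group differ, so the two effects have to be weighed against each other.
Mg > Ca: Mg sits above Ca in group 2, so the down-group effect alone puts Mg higher.
Al > Mg: both are in period 3; the period trend gives Al the larger value.
Ga > Al: this pair runs against the simple trend — see the exception note.
As > Ga: As lies to the right of Ga in period 4, so the across-period effect alone puts As higher.
S > As: relative to As, both the across-period and down-group shifts push S's electronegativity up.
Note the exception: Ga has a higher electronegativity than Al, contrary to the simple trend — poor shielding by filled d (and f) subshells raises the heavier element's effective nuclear charge more than the simple down-group trend predicts.
Approximate values (Pauling): Mg 1.31, Al 1.61, S 2.58, Ca 1.00, Ga 1.81, As 2.18.
So from lowest to highest: Ca < Mg < Al < Ga < As < S.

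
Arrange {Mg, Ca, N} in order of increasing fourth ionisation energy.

Ca < N < Mg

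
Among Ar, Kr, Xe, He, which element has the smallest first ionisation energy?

Xe

He is in period 1, group 18; Ar is in period 3, group 18; Kr is in period 4, group 18; Xe is in period 5, group 18.
Removing the outermost electron gets harder across a period and easier down a group.
All are in group 18, so first ionization energy increases up the group.
The smallest first ionisation energy among these belongs to Xe.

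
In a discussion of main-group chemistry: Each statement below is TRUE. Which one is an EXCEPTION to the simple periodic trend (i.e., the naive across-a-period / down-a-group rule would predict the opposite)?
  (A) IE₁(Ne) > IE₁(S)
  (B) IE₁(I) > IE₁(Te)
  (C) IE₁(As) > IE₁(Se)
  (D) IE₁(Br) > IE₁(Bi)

The general trend: first ionization energy increases across a period and decreases down a group.
(A) Ne (period 2, group 18) vs S (period 3, group 16): the stated order agrees with the simple trend.
(B) I (period 5, group 17) vs Te (period 5, group 16): the stated order agrees with the simple trend.
(C) As (period 4, group 15) vs Se (period 4, group 16): the stated order contradicts the simple trend.
(D) Br (period 4, group 17) vs Bi (period 6, group 15): the stated order agrees with the simple trend.
The exception is (C): Se (4p⁴) ionizes more easily than half-filled As (4p³).

(C)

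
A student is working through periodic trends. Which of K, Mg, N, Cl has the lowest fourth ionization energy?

Cl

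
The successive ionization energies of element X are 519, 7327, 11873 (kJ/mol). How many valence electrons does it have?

1

Look for the largest jump between consecutive ionization energies: IE2/IE1 ≈ 14.1, far larger than any earlier ratio.
That jump marks the point where a core electron is being removed. So the atom has 1 valence electron.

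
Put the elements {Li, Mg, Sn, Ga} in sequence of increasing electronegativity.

Li, Mg, Ga, Sn

Li is in period 2, group 1; Mg is in period 3, group 2; Ga is in period 4, group 13; Sn is in period 5, group 14.
EN rises left→right (higher Z_eff, smaller atoms) and falls top→bottom (larger, more shielded atoms).
These sit on a diagonal, where the across-period and down-group effects partly cancel.
Mg > Li: the two effects oppose for this pair; the across-period effect wins (1.31 vs 0.98).
Ga > Mg: the two effects oppose for this pair; the across-period effect wins (1.81 vs 1.31).
Sn > Ga: the two effects oppose for this pair; the across-period effect wins (1.96 vs 1.81).
For reference (Pauling): Li 0.98, Mg 1.31, Ga 1.81, Sn 1.96.
So from lowest to highest: Li < Mg < Ga < Sn.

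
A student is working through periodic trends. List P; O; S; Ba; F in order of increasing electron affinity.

Electron affinity generally becomes more exothermic across a period toward the halogens and less exothermic down a group.
These span different periods and groups, so the two trends combine.
P > Ba: both effects reinforce here, so P is clearly the higher of the two.
O > P: relative to P, both the across-period and down-group shifts push O's electron affinity up.
S > O: this pair runs against the simple trend — see the exception note.
F > S: relative to S, both the across-period and down-group shifts push F's electron affinity up.
Note the exception: S has a higher electron affinity than O, contrary to the simple trend — the compact 2p subshell of O repels the added electron more than S's larger 3p does.
Tabulated electron affinity (kJ/mol): O 141, F 328, P 72, S 200, Ba 14.
So from lowest to highest: Ba < P < O < S < F.

Ba, P, O, S, F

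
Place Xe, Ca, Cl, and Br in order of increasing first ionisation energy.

Cl is in period 3, group 17; Ca is in period 4, group 2; Br is in period 4, group 17; Xe is in period 5, group 18.
Across a period the outer electron is held more tightly (higher IE₁); down a group it sits in a higher shell, more shielded, and comes off more easily.
Here both period and group differ, so the two effects have to be weighed against each other.
Br > Ca: both are in period 4; the period trend gives Br the larger value.
Xe > Br: the two effects oppose for this pair; the across-period effect wins (1170 vs 1140 kJ/mol).
Cl > Xe: period and group pull opposite ways; the down-group shift dominates (1251 vs 1170 kJ/mol).
Tabulated first ionization energy (kJ/mol): Cl 1251, Ca 590, Br 1140, Xe 1170.
So from lowest to highest: Ca < Br < Xe < Cl.

Ca < Br < Xe < Cl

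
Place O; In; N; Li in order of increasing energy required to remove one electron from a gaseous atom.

Li < In < O < N

Li is in period 2, group 1; N is in period 2, group 15; O is in period 2, group 16; In is in period 5, group 13.
Across a period the outer electron is held more tightly (higher IE₁); down a group it sits in a higher shell, more shielded, and comes off more easily.
Here both period and group differ, so the two effects have to be weighed against each other.
In > Li: period and group pull opposite ways; the across-period shift dominates (558 vs 520 kJ/mol).
O > In: both effects reinforce here, so O is clearly the higher of the two.
N > O: this pair runs against the simple trend — see the exception note.
Note the exception: N has a higher first ionization energy than O, contrary to the simple trend — pairing an electron in O's 2p⁴ costs repulsion energy, so O ionizes more easily than half-filled N (2p³).
For reference (kJ/mol): Li 520, N 1402, O 1314, In 558.
So from lowest to highest: Li < In < O < N.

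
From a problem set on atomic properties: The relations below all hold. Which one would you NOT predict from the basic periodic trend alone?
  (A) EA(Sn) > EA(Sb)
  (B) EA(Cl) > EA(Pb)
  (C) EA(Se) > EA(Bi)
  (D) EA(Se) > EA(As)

The general trend: electron affinity increases across a period and decreases down a group.
(A) Sn (period 5, group 14) vs Sb (period 5, group 15): the stated order contradicts the simple trend.
(B) Cl (period 3, group 17) vs Pb (period 6, group 14): the stated order agrees with the simple trend.
(C) Se (period 4, group 16) vs Bi (period 6, group 15): the stated order agrees with the simple trend.
(D) Se (period 4, group 16) vs As (period 4, group 15): the stated order agrees with the simple trend.
The exception is (A): adding an electron to Sb's half-filled 5p³ is unfavourable, so Sn has the more exothermic EA.

(A)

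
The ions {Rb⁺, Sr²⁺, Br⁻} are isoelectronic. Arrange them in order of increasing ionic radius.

All of these have 36 electrons, so size is governed by nuclear charge alone: the more protons, the stronger the pull on the same electron cloud, and the smaller the ion.
Nuclear charges: Sr²⁺ (Z=38), Rb⁺ (Z=37), Br⁻ (Z=35).
Smallest to largest: Sr²⁺ < Rb⁺ < Br⁻.

Sr²⁺ < Rb⁺ < Br⁻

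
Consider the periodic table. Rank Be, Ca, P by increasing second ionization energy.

Ca < Be < P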